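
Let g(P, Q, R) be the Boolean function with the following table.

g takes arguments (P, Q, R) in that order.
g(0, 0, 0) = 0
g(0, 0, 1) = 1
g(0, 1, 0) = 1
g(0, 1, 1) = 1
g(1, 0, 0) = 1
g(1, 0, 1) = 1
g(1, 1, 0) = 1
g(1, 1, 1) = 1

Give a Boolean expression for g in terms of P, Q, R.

The output is 1 whenever at least one input is 1 — the OR of all inputs.

g(P, Q, R) = (P OR Q) OR R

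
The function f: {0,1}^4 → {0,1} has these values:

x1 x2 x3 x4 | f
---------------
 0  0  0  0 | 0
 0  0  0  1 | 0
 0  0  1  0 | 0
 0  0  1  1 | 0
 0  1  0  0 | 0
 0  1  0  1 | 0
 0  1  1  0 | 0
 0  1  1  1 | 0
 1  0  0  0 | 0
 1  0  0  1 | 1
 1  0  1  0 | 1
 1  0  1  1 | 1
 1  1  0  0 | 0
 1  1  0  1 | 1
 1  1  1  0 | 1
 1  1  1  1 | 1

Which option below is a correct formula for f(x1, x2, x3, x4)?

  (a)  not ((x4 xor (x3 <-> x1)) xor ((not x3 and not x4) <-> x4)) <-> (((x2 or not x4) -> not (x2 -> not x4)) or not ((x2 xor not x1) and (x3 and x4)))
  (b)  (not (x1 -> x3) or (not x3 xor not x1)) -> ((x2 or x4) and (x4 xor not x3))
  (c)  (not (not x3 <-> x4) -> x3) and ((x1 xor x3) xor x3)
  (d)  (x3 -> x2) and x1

c

(a) fails at (0,0,0,1): the formula yields 1, f is 0.
(b) fails at (0,0,0,0): the formula yields 1, f is 0.
(d) fails at (1,0,0,0): the formula yields 1, f is 0.
That leaves (c). Evaluating it on every row reproduces the table of f exactly.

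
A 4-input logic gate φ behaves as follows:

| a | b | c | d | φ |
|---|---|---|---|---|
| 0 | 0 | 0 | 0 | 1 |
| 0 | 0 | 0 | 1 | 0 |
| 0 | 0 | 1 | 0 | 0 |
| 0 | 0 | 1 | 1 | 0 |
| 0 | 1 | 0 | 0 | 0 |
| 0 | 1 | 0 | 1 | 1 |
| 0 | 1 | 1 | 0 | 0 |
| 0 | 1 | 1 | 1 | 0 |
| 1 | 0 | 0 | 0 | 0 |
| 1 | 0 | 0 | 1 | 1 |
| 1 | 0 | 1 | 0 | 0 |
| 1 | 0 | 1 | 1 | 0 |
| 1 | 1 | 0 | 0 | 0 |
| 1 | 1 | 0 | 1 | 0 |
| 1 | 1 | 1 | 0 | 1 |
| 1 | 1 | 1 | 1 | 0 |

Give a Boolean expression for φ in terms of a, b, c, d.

φ=1 on 4 inputs: (0,0,0,0), (0,1,0,1), (1,0,0,1), (1,1,1,0). Reading each as a conjunction of literals (¬a·¬b·¬c·¬d, ¬a·b·¬c·d, a·¬b·¬c·d, a·b·c·¬d) and taking the OR gives the canonical DNF.

φ(a, b, c, d) = (((((~a & ~b) & ~c) & ~d) | (((~a & b) & ~c) & d)) | (((a & ~b) & ~c) & d)) | (((a & b) & c) & ~d)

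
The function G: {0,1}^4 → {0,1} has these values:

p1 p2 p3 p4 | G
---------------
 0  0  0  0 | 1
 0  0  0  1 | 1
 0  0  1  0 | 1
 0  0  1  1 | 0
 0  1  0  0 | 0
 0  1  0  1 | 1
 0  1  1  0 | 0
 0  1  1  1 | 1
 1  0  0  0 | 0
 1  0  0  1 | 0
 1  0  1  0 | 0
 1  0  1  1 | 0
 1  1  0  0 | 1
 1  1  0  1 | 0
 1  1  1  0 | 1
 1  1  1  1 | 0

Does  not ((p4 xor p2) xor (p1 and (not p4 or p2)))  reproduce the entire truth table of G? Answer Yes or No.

Evaluate not ((p4 xor p2) xor (p1 and (not p4 or p2))) on each row and compare to G:
  p1=0, p2=0, p3=0, p4=0: formula gives 1, G = 1 ✓
  p1=0, p2=0, p3=0, p4=1: formula gives 0, but G = 1 ✗
A single disagreement suffices: at (0,0,0,1) they differ, so the formula does not compute G.

No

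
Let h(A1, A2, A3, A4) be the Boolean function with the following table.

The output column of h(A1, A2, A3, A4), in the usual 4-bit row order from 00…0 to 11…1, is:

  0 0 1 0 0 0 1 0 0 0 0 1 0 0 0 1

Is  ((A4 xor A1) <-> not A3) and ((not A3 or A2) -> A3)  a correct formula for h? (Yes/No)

Yes

Test each input against both h and the formula:
  A1=0, A2=0, A3=0, A4=0: formula gives 0, h = 0 ✓
  A1=0, A2=0, A3=0, A4=1: formula gives 0, h = 0 ✓
  A1=0, A2=0, A3=1, A4=0: formula gives 1, h = 1 ✓
  A1=0, A2=0, A3=1, A4=1: formula gives 0, h = 0 ✓
  …and likewise for the remaining 12 rows.
All 16 rows match — the expression computes h exactly.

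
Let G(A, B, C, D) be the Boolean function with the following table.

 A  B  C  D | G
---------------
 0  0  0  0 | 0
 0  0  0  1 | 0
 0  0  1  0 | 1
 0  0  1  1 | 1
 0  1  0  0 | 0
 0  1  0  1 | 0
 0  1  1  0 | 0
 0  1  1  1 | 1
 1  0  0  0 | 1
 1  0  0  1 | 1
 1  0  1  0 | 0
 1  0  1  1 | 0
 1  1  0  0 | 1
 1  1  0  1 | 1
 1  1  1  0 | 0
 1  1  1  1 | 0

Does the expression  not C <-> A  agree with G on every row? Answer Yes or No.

Check the formula against G row by row:
  A=0, B=0, C=0, D=0: formula gives 0, G = 0 ✓
  A=0, B=0, C=0, D=1: formula gives 0, G = 0 ✓
  A=0, B=0, C=1, D=0: formula gives 1, G = 1 ✓
  A=0, B=0, C=1, D=1: formula gives 1, G = 1 ✓
  …
  A=0, B=1, C=1, D=0: formula gives 1, but G = 0 ✗
A single disagreement suffices: at (0,1,1,0) they differ, so the formula does not compute G.

No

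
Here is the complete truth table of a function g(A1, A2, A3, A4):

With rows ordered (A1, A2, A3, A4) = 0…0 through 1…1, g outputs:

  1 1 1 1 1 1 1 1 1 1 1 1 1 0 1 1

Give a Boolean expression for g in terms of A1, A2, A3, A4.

g(A1, A2, A3, A4) = ~(((A1 & A2) & ~A3) & A4)

g is 0 on exactly one input, (1,1,0,1), whose minterm is A1·A2·¬A3·A4. So g is the negation of that single conjunction.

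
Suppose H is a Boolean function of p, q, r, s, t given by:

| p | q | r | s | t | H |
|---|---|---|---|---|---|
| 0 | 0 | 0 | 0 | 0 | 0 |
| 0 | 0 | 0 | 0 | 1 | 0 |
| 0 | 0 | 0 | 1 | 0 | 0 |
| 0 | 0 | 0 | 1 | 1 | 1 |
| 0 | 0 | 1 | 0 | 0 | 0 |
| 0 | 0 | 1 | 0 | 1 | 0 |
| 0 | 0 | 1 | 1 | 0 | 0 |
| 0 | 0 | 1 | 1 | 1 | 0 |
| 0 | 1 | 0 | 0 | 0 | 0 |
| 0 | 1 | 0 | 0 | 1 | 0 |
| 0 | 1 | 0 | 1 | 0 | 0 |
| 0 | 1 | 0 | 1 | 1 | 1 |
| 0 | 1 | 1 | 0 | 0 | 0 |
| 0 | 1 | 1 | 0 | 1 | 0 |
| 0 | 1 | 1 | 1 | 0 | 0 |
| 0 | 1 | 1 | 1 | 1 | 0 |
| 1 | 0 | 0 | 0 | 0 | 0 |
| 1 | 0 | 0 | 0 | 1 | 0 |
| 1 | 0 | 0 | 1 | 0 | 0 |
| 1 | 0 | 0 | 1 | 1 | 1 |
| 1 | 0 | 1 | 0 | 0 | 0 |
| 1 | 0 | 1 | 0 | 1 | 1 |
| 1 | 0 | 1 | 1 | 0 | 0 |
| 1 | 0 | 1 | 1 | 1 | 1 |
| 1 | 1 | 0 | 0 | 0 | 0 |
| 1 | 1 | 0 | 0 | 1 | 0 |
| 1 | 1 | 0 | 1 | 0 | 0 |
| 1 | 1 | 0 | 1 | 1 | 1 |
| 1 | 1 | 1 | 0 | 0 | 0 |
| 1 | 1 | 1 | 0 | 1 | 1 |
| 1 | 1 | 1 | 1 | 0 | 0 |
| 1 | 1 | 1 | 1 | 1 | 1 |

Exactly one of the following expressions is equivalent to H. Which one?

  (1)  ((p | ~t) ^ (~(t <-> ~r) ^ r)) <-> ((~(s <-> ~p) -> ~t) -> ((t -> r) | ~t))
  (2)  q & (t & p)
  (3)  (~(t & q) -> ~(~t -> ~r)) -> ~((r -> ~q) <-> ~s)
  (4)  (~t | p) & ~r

1

(2) disagrees with H on (0,0,0,1,1) (formula → 0, table → 1); rule it out.
(3) disagrees with H on (0,0,0,0,0) (formula → 1, table → 0); rule it out.
(4) disagrees with H on (0,0,0,0,0) (formula → 1, table → 0); rule it out.
That leaves (1). Evaluating it on every row reproduces the table of H exactly.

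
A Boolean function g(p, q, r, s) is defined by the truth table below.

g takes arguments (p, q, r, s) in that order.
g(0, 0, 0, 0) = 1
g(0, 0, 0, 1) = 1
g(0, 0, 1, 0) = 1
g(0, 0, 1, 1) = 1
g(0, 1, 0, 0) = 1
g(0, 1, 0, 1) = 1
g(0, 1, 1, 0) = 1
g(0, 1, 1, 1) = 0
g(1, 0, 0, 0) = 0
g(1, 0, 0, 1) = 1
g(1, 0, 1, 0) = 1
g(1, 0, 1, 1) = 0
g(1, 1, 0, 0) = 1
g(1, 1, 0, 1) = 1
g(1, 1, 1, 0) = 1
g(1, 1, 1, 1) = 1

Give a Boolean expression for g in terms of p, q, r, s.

g is 0 on only 3 rows — (0,1,1,1), (1,0,0,0), (1,0,1,1). Writing each as a minterm (¬p·q·r·s, p·¬q·¬r·¬s, p·¬q·r·s) and OR-ing them characterizes exactly where g=0, so g is the negation of that disjunction.

g(p, q, r, s) = ¬(((((¬p ∧ q) ∧ r) ∧ s) ∨ (((p ∧ ¬q) ∧ ¬r) ∧ ¬s)) ∨ (((p ∧ ¬q) ∧ r) ∧ s))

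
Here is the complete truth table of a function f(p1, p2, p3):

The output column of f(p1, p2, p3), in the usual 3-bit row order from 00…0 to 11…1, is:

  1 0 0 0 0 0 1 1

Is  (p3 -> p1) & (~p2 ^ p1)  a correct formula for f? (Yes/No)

Yes

Evaluate (p3 -> p1) & (~p2 ^ p1) on each row and compare to f:
  p1=0, p2=0, p3=0: formula gives 1, f = 1 ✓
  p1=0, p2=0, p3=1: formula gives 0, f = 0 ✓
  p1=0, p2=1, p3=0: formula gives 0, f = 0 ✓
  p1=0, p2=1, p3=1: formula gives 0, f = 0 ✓
  p1=1, p2=0, p3=0: formula gives 0, f = 0 ✓
  … (the remaining 3 rows also agree.)
No disagreement on any input; they are logically equivalent.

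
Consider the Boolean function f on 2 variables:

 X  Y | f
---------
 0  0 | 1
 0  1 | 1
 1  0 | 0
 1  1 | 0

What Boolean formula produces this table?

f(X, Y) = NOT X

The output is the negation of X.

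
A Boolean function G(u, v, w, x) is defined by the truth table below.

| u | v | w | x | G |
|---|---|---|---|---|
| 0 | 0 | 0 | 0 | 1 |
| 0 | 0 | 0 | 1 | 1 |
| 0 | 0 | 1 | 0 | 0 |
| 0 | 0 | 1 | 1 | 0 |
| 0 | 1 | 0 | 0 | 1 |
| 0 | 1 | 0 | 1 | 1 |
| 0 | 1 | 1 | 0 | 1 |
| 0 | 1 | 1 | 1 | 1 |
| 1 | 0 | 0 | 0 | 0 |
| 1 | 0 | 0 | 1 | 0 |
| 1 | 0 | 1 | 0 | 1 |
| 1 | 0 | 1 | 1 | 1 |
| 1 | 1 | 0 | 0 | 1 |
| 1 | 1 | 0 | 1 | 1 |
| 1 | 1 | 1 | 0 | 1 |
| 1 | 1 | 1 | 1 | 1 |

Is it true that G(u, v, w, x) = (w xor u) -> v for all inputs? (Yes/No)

Test each input against both G and the formula:
  u=0, v=0, w=0, x=0: formula gives 1, G = 1 ✓
  u=0, v=0, w=0, x=1: formula gives 1, G = 1 ✓
  u=0, v=0, w=1, x=0: formula gives 0, G = 0 ✓
  u=0, v=0, w=1, x=1: formula gives 0, G = 0 ✓
  …and likewise for the remaining 12 rows.
Every row agrees, so the formula is equivalent.

Yes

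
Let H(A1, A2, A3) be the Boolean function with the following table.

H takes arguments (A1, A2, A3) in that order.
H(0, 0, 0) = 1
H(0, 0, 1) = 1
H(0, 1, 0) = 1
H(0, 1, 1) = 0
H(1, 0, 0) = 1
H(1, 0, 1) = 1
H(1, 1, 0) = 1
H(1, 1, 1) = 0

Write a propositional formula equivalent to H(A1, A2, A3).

H(A1, A2, A3) = (((A1' · A2) · A3) + ((A1 · A2) · A3))'

The 0-rows are (0,1,1), (1,1,1). Take each as a conjunction (¬A1·A2·A3, A1·A2·A3), form their disjunction, and complement — that gives a formula that is 1 everywhere H is.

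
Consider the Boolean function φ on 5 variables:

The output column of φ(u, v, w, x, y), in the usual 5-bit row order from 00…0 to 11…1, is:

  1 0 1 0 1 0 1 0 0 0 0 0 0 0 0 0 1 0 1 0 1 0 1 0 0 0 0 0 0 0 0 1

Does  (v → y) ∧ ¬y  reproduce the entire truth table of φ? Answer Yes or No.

No

Check the formula against φ row by row:
  u=0, v=0, w=0, x=0, y=0: formula gives 1, φ = 1 ✓
  u=0, v=0, w=0, x=0, y=1: formula gives 0, φ = 0 ✓
  u=0, v=0, w=0, x=1, y=0: formula gives 1, φ = 1 ✓
  u=0, v=0, w=0, x=1, y=1: formula gives 0, φ = 0 ✓
  …
  u=1, v=1, w=1, x=1, y=1: formula gives 0, but φ = 1 ✗
A single disagreement suffices: at (1,1,1,1,1) they differ, so the formula does not compute φ.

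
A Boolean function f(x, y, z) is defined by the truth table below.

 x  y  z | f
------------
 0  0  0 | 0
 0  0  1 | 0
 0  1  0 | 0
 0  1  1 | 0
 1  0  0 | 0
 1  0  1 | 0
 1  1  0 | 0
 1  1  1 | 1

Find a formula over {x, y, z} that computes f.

The output is 1 only when every input is 1 — the AND of all inputs.

f(x, y, z) = (x & y) & z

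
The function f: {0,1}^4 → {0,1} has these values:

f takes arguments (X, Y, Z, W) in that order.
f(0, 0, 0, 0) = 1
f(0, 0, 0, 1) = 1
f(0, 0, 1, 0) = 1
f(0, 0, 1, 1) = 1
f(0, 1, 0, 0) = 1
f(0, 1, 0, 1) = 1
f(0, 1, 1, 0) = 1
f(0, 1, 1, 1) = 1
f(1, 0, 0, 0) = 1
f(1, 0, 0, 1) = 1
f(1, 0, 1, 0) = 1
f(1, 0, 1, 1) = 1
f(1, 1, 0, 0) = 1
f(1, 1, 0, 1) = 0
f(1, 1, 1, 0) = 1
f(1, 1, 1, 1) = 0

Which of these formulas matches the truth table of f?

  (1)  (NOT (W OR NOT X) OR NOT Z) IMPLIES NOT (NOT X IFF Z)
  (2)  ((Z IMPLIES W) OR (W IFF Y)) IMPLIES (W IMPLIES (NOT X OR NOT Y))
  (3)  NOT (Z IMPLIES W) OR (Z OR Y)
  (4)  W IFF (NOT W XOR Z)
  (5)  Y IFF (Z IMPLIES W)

2

(1) fails at (1,0,0,0): the formula yields 0, f is 1.
(3) fails at (0,0,0,0): the formula yields 0, f is 1.
(4) fails at (0,0,0,0): the formula yields 0, f is 1.
(5) fails at (0,0,0,0): the formula yields 0, f is 1.
(2) is the remaining candidate, and it agrees with f on all 16 inputs.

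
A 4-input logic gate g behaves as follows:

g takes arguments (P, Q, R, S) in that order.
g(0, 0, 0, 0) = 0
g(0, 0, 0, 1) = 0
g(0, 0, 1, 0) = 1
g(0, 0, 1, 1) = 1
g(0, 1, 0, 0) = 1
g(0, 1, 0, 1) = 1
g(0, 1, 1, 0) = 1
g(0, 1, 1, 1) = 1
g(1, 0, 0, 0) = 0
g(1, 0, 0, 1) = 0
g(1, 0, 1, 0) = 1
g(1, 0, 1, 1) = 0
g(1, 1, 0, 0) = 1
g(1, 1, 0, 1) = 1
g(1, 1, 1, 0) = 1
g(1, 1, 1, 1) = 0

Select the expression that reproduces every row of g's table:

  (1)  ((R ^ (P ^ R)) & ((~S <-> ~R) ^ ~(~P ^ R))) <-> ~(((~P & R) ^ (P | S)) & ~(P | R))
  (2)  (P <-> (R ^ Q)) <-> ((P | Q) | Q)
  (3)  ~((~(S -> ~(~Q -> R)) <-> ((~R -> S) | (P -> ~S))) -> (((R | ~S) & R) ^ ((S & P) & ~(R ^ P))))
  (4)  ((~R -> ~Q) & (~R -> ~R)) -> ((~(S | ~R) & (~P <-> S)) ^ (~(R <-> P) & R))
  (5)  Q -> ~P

(1) fails at (0,0,0,1): the formula yields 1, g is 0.
(2) fails at (0,1,0,0): the formula yields 0, g is 1.
(3) fails at (0,0,1,0): the formula yields 0, g is 1.
(5) fails at (0,0,0,0): the formula yields 1, g is 0.
That leaves (4). Evaluating it on every row reproduces the table of g exactly.

4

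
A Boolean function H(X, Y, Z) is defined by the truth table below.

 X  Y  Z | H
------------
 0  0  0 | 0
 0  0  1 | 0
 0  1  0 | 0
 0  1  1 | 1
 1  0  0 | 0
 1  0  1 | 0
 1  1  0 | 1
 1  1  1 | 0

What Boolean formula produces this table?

H(X, Y, Z) = ((¬X ∧ Y) ∧ Z) ∨ ((X ∧ Y) ∧ ¬Z)

The 1-rows are (0,1,1), (1,1,0). Each contributes one minterm — ¬X·Y·Z; X·Y·¬Z — and their disjunction is a sum-of-products form of H.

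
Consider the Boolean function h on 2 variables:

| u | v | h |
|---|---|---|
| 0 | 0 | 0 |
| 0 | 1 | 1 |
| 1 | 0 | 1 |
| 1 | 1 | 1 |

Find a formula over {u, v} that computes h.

h(u, v) = u + v

The output is 1 whenever at least one input is 1 — the OR of all inputs.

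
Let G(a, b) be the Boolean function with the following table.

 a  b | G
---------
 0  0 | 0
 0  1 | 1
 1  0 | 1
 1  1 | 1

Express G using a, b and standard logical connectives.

G(a, b) = a ∨ b

The output is 1 whenever at least one input is 1 — the OR of all inputs.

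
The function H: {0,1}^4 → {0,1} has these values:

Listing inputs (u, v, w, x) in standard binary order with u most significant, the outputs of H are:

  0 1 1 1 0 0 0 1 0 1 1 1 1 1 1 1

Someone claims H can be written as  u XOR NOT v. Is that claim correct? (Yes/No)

Check the formula against H row by row:
  u=0, v=0, w=0, x=0: formula gives 1, but H = 0 ✗
A single disagreement suffices: at (0,0,0,0) they differ, so the formula does not compute H.

No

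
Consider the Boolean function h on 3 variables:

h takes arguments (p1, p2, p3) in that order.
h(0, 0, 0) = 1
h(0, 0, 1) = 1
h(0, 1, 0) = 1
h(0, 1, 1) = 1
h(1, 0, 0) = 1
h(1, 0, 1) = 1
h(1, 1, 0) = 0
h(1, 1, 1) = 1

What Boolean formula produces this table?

Only row (1,1,0) gives 0. So h is 1 everywhere except there — the complement of the minterm p1·p2·¬p3.

h(p1, p2, p3) = ¬((p1 ∧ p2) ∧ ¬p3)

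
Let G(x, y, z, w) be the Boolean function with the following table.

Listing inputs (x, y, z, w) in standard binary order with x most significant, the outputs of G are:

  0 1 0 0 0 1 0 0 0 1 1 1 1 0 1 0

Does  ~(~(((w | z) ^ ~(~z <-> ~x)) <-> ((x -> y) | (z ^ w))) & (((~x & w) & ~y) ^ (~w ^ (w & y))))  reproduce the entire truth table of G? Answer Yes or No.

No

Test each input against both G and the formula:
  x=0, y=0, z=0, w=0: formula gives 0, G = 0 ✓
  x=0, y=0, z=0, w=1: formula gives 1, G = 1 ✓
  x=0, y=0, z=1, w=0: formula gives 0, G = 0 ✓
  x=0, y=0, z=1, w=1: formula gives 0, G = 0 ✓
  …
  x=1, y=1, z=1, w=1: formula gives 1, but G = 0 ✗
Since they disagree at (1,1,1,1), the expression is not a correct formula for G.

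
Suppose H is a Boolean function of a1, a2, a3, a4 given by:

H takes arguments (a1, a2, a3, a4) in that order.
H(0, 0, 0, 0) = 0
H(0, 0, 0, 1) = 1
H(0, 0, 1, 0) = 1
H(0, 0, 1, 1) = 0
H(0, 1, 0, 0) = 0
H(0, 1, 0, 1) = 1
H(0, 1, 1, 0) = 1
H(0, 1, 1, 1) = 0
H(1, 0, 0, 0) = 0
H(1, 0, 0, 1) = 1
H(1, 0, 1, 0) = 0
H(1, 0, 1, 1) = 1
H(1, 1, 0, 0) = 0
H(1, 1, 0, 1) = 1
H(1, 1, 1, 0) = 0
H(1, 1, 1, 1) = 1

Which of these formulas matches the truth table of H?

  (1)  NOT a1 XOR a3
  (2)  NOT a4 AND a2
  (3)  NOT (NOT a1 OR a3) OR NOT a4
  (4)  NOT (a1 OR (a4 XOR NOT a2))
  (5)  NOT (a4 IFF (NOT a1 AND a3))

5

(1) disagrees with H on (0,0,0,0) (formula → 1, table → 0); rule it out.
(2) disagrees with H on (0,0,0,1) (formula → 0, table → 1); rule it out.
(3) disagrees with H on (0,0,0,0) (formula → 1, table → 0); rule it out.
(4) disagrees with H on (0,0,1,0) (formula → 0, table → 1); rule it out.
Only (5) survives; checking it on all 16 rows confirms it matches H.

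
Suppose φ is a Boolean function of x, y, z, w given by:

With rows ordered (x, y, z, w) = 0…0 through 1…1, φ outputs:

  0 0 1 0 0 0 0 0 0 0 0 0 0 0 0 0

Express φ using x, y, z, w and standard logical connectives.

φ is 1 on exactly one input, (0,0,1,0), whose minterm is ¬x·¬y·z·¬w. So φ is just that conjunction.

φ(x, y, z, w) = ((~x & ~y) & z) & ~w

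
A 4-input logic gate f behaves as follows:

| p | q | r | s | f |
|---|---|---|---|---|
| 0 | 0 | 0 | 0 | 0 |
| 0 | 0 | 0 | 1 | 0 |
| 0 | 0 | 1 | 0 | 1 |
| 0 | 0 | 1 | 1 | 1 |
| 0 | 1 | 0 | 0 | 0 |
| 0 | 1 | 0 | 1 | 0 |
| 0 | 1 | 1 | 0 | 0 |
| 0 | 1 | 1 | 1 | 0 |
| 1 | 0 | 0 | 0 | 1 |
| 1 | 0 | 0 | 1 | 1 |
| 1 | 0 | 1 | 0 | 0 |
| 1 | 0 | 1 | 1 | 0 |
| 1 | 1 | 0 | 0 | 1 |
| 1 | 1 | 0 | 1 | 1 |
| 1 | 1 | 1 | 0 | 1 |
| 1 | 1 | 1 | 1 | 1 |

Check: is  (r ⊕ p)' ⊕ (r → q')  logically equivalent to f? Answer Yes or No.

Yes

Check the formula against f row by row:
  p=0, q=0, r=0, s=0: formula gives 0, f = 0 ✓
  p=0, q=0, r=0, s=1: formula gives 0, f = 0 ✓
  p=0, q=0, r=1, s=0: formula gives 1, f = 1 ✓
  p=0, q=0, r=1, s=1: formula gives 1, f = 1 ✓
  … (the remaining 12 rows also agree.)
All 16 rows match — the expression computes f exactly.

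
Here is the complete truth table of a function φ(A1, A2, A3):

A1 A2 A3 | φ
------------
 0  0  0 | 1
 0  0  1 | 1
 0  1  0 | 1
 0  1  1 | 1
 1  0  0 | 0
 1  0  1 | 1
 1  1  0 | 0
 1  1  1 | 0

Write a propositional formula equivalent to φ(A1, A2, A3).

φ(A1, A2, A3) = ~((((A1 & ~A2) & ~A3) | ((A1 & A2) & ~A3)) | ((A1 & A2) & A3))

φ is 0 on only 3 rows — (1,0,0), (1,1,0), (1,1,1). Writing each as a minterm (A1·¬A2·¬A3, A1·A2·¬A3, A1·A2·A3) and OR-ing them characterizes exactly where φ=0, so φ is the negation of that disjunction.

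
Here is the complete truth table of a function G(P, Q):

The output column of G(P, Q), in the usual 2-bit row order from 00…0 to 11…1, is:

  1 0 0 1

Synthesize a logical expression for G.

The output is 1 exactly when an even number of inputs are 1 — the complement of 2-way XOR.

G(P, Q) = ¬(P ⊕ Q)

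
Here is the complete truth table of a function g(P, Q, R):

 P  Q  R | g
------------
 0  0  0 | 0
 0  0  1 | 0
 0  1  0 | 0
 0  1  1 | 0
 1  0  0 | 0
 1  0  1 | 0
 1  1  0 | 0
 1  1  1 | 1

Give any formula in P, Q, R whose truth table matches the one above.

g(P, Q, R) = (P & Q) & R

Only row (1,1,1) gives 1. That row's minterm P·Q·R is g directly.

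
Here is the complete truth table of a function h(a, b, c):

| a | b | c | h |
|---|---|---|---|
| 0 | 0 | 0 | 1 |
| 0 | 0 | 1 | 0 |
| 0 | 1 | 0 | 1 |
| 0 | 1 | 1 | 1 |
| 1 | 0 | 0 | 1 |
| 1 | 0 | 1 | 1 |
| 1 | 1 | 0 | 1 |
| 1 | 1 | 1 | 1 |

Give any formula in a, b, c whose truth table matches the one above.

h(a, b, c) = ~((~a & ~b) & c)

Only row (0,0,1) gives 0. So h is 1 everywhere except there — the complement of the minterm ¬a·¬b·c.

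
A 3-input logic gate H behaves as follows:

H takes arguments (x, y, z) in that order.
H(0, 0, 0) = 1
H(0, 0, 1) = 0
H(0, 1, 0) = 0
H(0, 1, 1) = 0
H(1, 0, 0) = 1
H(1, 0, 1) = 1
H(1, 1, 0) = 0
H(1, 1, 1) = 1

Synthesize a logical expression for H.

The 1-rows are (0,0,0), (1,0,0), (1,0,1), (1,1,1). Each contributes one minterm — ¬x·¬y·¬z; x·¬y·¬z; x·¬y·z; x·y·z — and their disjunction is a sum-of-products form of H.

H(x, y, z) = ((((x' · y') · z') + ((x · y') · z')) + ((x · y') · z)) + ((x · y) · z)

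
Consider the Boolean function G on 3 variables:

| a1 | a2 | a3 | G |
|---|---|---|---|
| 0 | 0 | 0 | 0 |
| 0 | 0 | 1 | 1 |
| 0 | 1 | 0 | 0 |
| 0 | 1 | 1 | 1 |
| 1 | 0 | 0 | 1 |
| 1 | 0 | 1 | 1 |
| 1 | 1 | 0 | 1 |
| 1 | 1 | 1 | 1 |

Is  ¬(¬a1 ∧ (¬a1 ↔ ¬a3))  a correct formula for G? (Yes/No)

Yes

Check the formula against G row by row:
  a1=0, a2=0, a3=0: formula gives 0, G = 0 ✓
  a1=0, a2=0, a3=1: formula gives 1, G = 1 ✓
  a1=0, a2=1, a3=0: formula gives 0, G = 0 ✓
  a1=0, a2=1, a3=1: formula gives 1, G = 1 ✓
  a1=1, a2=0, a3=0: formula gives 1, G = 1 ✓
  …and likewise for the remaining 3 rows.
All 8 rows match — the expression computes G exactly.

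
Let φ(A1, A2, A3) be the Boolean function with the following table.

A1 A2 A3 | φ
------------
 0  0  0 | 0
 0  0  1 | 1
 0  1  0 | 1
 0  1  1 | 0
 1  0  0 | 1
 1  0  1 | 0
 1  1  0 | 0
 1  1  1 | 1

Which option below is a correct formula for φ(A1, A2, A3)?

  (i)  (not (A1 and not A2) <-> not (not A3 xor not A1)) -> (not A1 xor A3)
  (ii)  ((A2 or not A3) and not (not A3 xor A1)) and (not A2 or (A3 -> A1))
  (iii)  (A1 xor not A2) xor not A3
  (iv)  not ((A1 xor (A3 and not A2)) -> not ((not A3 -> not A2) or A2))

(i) fails at (0,0,0): the formula yields 1, φ is 0.
(ii) fails at (0,0,1): the formula yields 0, φ is 1.
(iv) fails at (0,1,0): the formula yields 0, φ is 1.
(iii) is the remaining candidate, and it agrees with φ on all 8 inputs.

iii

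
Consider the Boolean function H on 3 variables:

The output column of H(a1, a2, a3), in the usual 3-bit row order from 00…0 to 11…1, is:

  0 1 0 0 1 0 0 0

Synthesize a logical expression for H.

H(a1, a2, a3) = ((not a1 and not a2) and a3) or ((a1 and not a2) and not a3)

H=1 on 2 inputs: (0,0,1), (1,0,0). Reading each as a conjunction of literals (¬a1·¬a2·a3, a1·¬a2·¬a3) and taking the OR gives the canonical DNF.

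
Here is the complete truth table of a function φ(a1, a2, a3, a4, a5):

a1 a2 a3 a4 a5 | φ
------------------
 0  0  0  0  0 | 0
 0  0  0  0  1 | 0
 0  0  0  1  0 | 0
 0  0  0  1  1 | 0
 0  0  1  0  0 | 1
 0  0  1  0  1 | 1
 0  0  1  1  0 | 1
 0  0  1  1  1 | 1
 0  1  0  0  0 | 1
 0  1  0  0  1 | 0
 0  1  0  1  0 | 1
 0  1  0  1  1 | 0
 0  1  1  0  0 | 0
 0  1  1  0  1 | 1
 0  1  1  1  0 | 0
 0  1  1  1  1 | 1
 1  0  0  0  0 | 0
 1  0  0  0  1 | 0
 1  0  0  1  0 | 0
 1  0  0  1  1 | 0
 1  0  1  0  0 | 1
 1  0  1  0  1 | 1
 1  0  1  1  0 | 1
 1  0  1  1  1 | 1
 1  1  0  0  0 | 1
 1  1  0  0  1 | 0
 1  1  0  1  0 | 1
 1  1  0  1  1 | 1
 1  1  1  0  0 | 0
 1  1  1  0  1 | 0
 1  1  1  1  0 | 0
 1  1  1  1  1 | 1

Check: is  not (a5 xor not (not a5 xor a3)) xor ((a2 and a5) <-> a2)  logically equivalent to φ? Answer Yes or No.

Test each input against both φ and the formula:
  a1=0, a2=0, a3=0, a4=0, a5=0: formula gives 0, φ = 0 ✓
  a1=0, a2=0, a3=0, a4=0, a5=1: formula gives 0, φ = 0 ✓
  a1=0, a2=0, a3=0, a4=1, a5=0: formula gives 0, φ = 0 ✓
  a1=0, a2=0, a3=0, a4=1, a5=1: formula gives 0, φ = 0 ✓
  …
  a1=1, a2=1, a3=0, a4=1, a5=1: formula gives 0, but φ = 1 ✗
A single disagreement suffices: at (1,1,0,1,1) they differ, so the formula does not compute φ.

No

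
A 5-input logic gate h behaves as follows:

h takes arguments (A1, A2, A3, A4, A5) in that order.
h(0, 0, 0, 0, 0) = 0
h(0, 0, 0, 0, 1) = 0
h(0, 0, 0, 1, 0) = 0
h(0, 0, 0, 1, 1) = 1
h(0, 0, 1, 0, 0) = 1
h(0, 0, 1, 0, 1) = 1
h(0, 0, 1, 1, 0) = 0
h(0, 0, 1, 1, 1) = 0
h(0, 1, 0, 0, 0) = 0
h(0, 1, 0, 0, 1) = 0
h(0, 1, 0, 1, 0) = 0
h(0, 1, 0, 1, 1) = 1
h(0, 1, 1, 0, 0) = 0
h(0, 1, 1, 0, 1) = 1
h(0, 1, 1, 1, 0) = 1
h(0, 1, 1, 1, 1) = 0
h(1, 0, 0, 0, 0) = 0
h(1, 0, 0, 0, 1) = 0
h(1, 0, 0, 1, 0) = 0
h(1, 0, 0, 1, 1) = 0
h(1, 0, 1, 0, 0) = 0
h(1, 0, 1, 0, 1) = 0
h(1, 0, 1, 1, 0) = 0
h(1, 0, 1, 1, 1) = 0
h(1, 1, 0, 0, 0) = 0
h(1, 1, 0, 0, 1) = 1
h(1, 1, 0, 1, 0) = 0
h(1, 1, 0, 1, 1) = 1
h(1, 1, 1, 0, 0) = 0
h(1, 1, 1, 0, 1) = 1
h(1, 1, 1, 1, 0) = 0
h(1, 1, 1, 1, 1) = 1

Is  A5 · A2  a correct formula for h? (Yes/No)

Test each input against both h and the formula:
  A1=0, A2=0, A3=0, A4=0, A5=0: formula gives 0, h = 0 ✓
  A1=0, A2=0, A3=0, A4=0, A5=1: formula gives 0, h = 0 ✓
  A1=0, A2=0, A3=0, A4=1, A5=0: formula gives 0, h = 0 ✓
  A1=0, A2=0, A3=0, A4=1, A5=1: formula gives 0, but h = 1 ✗
Since they disagree at (0,0,0,1,1), the expression is not a correct formula for h.

No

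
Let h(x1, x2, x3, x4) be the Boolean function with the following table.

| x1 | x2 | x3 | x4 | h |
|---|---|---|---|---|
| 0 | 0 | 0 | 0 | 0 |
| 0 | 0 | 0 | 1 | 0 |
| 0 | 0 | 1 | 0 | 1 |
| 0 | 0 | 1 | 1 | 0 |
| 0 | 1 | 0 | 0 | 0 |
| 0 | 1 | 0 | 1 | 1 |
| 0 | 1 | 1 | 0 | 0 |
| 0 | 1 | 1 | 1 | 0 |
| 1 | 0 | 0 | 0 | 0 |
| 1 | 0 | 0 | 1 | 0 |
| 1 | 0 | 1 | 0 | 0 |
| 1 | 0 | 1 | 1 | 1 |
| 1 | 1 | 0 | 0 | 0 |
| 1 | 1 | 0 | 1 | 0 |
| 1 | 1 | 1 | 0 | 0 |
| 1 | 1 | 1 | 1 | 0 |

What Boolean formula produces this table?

h(x1, x2, x3, x4) = ((((NOT x1 AND NOT x2) AND x3) AND NOT x4) OR (((NOT x1 AND x2) AND NOT x3) AND x4)) OR (((x1 AND NOT x2) AND x3) AND x4)

The 1-rows are (0,0,1,0), (0,1,0,1), (1,0,1,1). Each contributes one minterm — ¬x1·¬x2·x3·¬x4; ¬x1·x2·¬x3·x4; x1·¬x2·x3·x4 — and their disjunction is a sum-of-products form of h.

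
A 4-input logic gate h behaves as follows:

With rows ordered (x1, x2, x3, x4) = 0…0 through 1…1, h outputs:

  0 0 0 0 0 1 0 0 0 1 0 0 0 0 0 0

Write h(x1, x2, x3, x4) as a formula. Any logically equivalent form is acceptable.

The 1-rows are (0,1,0,1), (1,0,0,1). Each contributes one minterm — ¬x1·x2·¬x3·x4; x1·¬x2·¬x3·x4 — and their disjunction is a sum-of-products form of h.

h(x1, x2, x3, x4) = (((NOT x1 AND x2) AND NOT x3) AND x4) OR (((x1 AND NOT x2) AND NOT x3) AND x4)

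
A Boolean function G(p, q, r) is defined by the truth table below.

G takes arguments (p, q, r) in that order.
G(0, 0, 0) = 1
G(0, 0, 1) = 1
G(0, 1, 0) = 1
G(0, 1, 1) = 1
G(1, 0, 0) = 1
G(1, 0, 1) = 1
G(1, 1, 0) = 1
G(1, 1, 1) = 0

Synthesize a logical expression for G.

The output is 0 only when every input is 1 — NAND of all inputs.

G(p, q, r) = NOT ((p AND q) AND r)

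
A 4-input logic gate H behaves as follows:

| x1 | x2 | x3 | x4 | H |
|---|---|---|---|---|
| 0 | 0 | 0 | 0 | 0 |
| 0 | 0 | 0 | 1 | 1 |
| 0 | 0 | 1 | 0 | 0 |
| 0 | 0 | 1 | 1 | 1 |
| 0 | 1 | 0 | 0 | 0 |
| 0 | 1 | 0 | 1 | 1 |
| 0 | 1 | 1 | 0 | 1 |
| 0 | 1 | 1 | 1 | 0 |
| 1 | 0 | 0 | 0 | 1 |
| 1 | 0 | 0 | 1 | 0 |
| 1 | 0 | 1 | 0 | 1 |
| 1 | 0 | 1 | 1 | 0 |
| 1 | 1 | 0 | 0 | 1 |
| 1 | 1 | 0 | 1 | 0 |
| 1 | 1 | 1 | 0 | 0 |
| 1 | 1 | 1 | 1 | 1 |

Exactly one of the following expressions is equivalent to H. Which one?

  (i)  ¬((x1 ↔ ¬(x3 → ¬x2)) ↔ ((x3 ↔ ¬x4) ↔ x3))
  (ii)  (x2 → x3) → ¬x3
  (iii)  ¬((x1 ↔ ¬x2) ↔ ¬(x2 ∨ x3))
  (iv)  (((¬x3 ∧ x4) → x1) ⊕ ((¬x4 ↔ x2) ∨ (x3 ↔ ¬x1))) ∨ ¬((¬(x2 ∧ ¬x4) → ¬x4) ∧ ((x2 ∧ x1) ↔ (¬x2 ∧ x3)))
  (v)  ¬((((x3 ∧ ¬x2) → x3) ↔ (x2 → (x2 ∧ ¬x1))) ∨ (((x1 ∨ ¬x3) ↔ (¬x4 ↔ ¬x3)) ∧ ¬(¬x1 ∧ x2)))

i

(ii) fails at (0,0,0,0): the formula yields 1, H is 0.
(iii) fails at (0,0,0,0): the formula yields 1, H is 0.
(iv) fails at (0,0,0,0): the formula yields 1, H is 0.
(v) fails at (0,0,0,1): the formula yields 0, H is 1.
(i) is the remaining candidate, and it agrees with H on all 16 inputs.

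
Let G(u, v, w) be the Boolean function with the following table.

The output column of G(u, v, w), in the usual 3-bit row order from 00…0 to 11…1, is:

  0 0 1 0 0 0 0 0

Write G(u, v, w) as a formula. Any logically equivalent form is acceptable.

Only row (0,1,0) gives 1. That row's minterm ¬u·v·¬w is G directly.

G(u, v, w) = (not u and v) and not w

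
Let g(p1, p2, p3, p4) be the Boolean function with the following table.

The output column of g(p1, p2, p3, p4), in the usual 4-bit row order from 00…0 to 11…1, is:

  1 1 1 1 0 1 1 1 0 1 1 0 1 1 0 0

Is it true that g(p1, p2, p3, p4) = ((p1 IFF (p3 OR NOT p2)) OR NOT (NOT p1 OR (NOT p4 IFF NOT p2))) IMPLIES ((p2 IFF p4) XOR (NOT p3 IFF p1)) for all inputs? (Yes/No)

No

Test each input against both g and the formula:
  p1=0, p2=0, p3=0, p4=0: formula gives 1, g = 1 ✓
  p1=0, p2=0, p3=0, p4=1: formula gives 1, g = 1 ✓
  p1=0, p2=0, p3=1, p4=0: formula gives 1, g = 1 ✓
  p1=0, p2=0, p3=1, p4=1: formula gives 1, g = 1 ✓
  …
  p1=1, p2=1, p3=1, p4=1: formula gives 1, but g = 0 ✗
Row (1,1,1,1) is a counterexample, so the formula is not equivalent to g.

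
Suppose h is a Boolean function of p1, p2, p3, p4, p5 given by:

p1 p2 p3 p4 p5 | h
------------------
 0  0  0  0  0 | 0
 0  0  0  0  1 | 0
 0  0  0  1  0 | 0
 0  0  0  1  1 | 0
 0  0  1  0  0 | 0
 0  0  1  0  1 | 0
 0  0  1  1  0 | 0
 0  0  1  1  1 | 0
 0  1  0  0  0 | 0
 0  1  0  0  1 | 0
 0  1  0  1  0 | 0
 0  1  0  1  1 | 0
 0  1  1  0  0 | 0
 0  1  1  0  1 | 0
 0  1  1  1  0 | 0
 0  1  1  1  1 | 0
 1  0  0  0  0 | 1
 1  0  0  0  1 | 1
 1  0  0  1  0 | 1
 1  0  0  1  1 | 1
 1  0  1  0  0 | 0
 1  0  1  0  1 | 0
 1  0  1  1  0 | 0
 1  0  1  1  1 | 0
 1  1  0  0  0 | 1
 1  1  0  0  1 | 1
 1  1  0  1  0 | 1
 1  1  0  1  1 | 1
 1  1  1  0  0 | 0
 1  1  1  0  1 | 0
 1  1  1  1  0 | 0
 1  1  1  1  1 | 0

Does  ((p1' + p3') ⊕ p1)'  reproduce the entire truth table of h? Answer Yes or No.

Evaluate ((p1' + p3') ⊕ p1)' on each row and compare to h:
  p1=0, p2=0, p3=0, p4=0, p5=0: formula gives 0, h = 0 ✓
  p1=0, p2=0, p3=0, p4=0, p5=1: formula gives 0, h = 0 ✓
  p1=0, p2=0, p3=0, p4=1, p5=0: formula gives 0, h = 0 ✓
  p1=0, p2=0, p3=0, p4=1, p5=1: formula gives 0, h = 0 ✓
  … (the remaining 28 rows also agree.)
No disagreement on any input; they are logically equivalent.

Yes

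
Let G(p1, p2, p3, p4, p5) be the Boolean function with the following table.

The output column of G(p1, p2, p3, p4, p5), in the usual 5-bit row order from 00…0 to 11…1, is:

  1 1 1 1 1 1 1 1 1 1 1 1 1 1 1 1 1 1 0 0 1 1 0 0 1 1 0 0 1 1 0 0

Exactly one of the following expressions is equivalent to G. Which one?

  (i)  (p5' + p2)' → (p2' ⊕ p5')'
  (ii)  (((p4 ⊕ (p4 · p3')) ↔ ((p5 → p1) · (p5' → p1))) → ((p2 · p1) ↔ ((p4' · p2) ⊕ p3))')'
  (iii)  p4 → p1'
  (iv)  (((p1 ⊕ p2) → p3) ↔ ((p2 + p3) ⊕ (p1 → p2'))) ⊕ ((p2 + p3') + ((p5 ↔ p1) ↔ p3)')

iii

(i) fails at (0,0,0,0,1): the formula yields 0, G is 1.
(ii) fails at (0,0,1,0,0): the formula yields 0, G is 1.
(iv) fails at (0,0,0,0,0): the formula yields 0, G is 1.
Only (iii) survives; checking it on all 32 rows confirms it matches G.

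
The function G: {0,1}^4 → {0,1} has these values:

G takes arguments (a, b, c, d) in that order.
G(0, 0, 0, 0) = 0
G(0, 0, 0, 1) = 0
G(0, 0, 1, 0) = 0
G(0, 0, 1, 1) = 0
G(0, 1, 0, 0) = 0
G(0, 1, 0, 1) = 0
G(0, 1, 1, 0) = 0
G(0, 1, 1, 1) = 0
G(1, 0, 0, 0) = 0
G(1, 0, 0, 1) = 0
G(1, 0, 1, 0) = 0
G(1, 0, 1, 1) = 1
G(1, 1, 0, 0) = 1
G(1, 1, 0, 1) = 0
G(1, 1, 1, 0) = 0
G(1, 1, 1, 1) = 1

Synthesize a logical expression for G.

G(a, b, c, d) = ((((a and not b) and c) and d) or (((a and b) and not c) and not d)) or (((a and b) and c) and d)

The 1-rows are (1,0,1,1), (1,1,0,0), (1,1,1,1). Each contributes one minterm — a·¬b·c·d; a·b·¬c·¬d; a·b·c·d — and their disjunction is a sum-of-products form of G.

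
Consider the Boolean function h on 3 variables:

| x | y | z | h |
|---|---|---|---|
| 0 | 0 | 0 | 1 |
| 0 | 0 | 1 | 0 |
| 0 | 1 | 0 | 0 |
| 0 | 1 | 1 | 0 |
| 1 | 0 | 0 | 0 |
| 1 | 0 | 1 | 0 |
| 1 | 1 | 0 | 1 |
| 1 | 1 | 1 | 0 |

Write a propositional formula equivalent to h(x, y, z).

h(x, y, z) = ((~x & ~y) & ~z) | ((x & y) & ~z)

Collect the rows where h=1 — (0,0,0), (1,1,0) — and write one minterm per row: ¬x·¬y·¬z, x·y·¬z. Their union (logical OR) reproduces the table exactly.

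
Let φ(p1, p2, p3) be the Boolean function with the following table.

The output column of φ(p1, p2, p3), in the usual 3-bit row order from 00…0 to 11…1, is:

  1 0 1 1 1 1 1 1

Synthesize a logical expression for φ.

φ(p1, p2, p3) = NOT ((NOT p1 AND NOT p2) AND p3)

φ is 0 on exactly one input, (0,0,1), whose minterm is ¬p1·¬p2·p3. So φ is the negation of that single conjunction.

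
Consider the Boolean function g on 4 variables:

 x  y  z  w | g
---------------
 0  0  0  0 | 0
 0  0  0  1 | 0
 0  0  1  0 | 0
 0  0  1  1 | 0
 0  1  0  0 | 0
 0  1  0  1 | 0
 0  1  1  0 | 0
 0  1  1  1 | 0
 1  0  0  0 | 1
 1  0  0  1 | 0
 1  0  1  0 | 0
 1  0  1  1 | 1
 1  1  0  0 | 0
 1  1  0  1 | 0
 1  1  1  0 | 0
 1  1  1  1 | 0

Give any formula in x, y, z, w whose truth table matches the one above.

g=1 on 2 inputs: (1,0,0,0), (1,0,1,1). Reading each as a conjunction of literals (x·¬y·¬z·¬w, x·¬y·z·w) and taking the OR gives the canonical DNF.

g(x, y, z, w) = (((x · y') · z') · w') + (((x · y') · z) · w)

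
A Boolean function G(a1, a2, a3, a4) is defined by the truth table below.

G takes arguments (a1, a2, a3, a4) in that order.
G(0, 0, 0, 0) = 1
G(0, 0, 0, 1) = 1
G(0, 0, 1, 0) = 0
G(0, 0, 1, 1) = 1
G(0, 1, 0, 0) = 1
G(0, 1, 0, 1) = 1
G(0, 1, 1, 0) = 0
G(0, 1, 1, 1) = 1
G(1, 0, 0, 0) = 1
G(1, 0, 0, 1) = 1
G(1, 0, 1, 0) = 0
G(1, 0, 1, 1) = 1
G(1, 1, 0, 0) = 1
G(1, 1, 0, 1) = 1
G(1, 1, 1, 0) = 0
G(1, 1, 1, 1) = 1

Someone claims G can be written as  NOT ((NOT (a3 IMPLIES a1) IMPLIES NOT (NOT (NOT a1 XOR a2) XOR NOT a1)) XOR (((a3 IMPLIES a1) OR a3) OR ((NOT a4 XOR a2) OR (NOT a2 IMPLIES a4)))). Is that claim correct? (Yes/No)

Test each input against both G and the formula:
  a1=0, a2=0, a3=0, a4=0: formula gives 1, G = 1 ✓
  a1=0, a2=0, a3=0, a4=1: formula gives 1, G = 1 ✓
  a1=0, a2=0, a3=1, a4=0: formula gives 0, G = 0 ✓
  a1=0, a2=0, a3=1, a4=1: formula gives 0, but G = 1 ✗
A single disagreement suffices: at (0,0,1,1) they differ, so the formula does not compute G.

No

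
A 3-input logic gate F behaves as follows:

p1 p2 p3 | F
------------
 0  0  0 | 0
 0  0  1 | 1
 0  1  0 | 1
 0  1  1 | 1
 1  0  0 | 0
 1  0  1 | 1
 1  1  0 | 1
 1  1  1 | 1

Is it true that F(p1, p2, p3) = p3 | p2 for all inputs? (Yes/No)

Test each input against both F and the formula:
  p1=0, p2=0, p3=0: formula gives 0, F = 0 ✓
  p1=0, p2=0, p3=1: formula gives 1, F = 1 ✓
  p1=0, p2=1, p3=0: formula gives 1, F = 1 ✓
  p1=0, p2=1, p3=1: formula gives 1, F = 1 ✓
  p1=1, p2=0, p3=0: formula gives 0, F = 0 ✓
  …and likewise for the remaining 3 rows.
Every row agrees, so the formula is equivalent.

Yes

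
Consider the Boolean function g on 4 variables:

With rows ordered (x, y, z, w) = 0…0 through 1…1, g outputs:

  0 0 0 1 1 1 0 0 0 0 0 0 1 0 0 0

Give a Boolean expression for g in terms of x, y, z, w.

The 1-rows are (0,0,1,1), (0,1,0,0), (0,1,0,1), (1,1,0,0). Each contributes one minterm — ¬x·¬y·z·w; ¬x·y·¬z·¬w; ¬x·y·¬z·w; x·y·¬z·¬w — and their disjunction is a sum-of-products form of g.

g(x, y, z, w) = (((((NOT x AND NOT y) AND z) AND w) OR (((NOT x AND y) AND NOT z) AND NOT w)) OR (((NOT x AND y) AND NOT z) AND w)) OR (((x AND y) AND NOT z) AND NOT w)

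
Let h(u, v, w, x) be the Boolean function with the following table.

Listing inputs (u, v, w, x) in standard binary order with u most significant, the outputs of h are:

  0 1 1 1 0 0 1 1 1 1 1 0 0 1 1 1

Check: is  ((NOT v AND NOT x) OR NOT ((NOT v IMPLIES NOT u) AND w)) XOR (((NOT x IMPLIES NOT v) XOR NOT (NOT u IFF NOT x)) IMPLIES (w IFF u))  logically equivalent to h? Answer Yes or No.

Evaluate ((NOT v AND NOT x) OR NOT ((NOT v IMPLIES NOT u) AND w)) XOR (((NOT x IMPLIES NOT v) XOR NOT (NOT u IFF NOT x)) IMPLIES (w IFF u)) on each row and compare to h:
  u=0, v=0, w=0, x=0: formula gives 0, h = 0 ✓
  u=0, v=0, w=0, x=1: formula gives 0, but h = 1 ✗
Row (0,0,0,1) is a counterexample, so the formula is not equivalent to h.

No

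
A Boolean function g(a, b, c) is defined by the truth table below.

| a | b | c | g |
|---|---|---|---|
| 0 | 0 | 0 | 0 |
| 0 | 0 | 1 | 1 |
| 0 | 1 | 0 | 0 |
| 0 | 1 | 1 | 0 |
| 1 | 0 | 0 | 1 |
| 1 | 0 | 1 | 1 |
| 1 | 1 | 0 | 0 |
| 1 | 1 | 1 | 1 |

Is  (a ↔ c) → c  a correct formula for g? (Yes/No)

No

Evaluate (a ↔ c) → c on each row and compare to g:
  a=0, b=0, c=0: formula gives 0, g = 0 ✓
  a=0, b=0, c=1: formula gives 1, g = 1 ✓
  a=0, b=1, c=0: formula gives 0, g = 0 ✓
  a=0, b=1, c=1: formula gives 1, but g = 0 ✗
Row (0,1,1) is a counterexample, so the formula is not equivalent to g.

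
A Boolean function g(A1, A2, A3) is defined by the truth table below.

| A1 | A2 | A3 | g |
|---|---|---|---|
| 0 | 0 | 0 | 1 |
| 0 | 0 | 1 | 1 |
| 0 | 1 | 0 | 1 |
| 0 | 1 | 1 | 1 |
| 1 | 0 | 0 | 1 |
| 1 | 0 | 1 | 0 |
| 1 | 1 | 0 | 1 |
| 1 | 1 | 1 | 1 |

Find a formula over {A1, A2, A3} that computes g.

g(A1, A2, A3) = ¬((A1 ∧ ¬A2) ∧ A3)

g is 0 on exactly one input, (1,0,1), whose minterm is A1·¬A2·A3. So g is the negation of that single conjunction.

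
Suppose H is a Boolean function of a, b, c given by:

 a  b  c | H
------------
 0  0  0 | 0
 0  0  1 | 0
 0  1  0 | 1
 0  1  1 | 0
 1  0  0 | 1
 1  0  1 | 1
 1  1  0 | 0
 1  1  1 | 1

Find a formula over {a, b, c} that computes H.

H(a, b, c) = ((((¬a ∧ b) ∧ ¬c) ∨ ((a ∧ ¬b) ∧ ¬c)) ∨ ((a ∧ ¬b) ∧ c)) ∨ ((a ∧ b) ∧ c)

Collect the rows where H=1 — (0,1,0), (1,0,0), (1,0,1), (1,1,1) — and write one minterm per row: ¬a·b·¬c, a·¬b·¬c, a·¬b·c, a·b·c. Their union (logical OR) reproduces the table exactly.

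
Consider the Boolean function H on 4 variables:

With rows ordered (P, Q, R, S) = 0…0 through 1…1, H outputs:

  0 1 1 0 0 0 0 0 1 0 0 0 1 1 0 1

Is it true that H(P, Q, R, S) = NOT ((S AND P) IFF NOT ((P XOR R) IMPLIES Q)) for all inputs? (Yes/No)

No

Evaluate NOT ((S AND P) IFF NOT ((P XOR R) IMPLIES Q)) on each row and compare to H:
  P=0, Q=0, R=0, S=0: formula gives 0, H = 0 ✓
  P=0, Q=0, R=0, S=1: formula gives 0, but H = 1 ✗
Row (0,0,0,1) is a counterexample, so the formula is not equivalent to H.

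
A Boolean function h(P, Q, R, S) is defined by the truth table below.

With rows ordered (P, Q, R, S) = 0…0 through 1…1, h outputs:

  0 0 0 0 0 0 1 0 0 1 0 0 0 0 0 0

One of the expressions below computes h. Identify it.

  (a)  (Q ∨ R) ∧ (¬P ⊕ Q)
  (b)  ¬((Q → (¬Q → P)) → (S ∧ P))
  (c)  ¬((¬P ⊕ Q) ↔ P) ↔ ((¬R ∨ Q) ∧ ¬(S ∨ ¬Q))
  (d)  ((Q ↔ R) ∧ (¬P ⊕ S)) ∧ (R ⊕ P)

d

(a): at (0,0,1,0) it gives 1, but h = 0 — eliminated.
(b): at (0,0,0,0) it gives 1, but h = 0 — eliminated.
(c): at (0,1,0,1) it gives 1, but h = 0 — eliminated.
Only (d) survives; checking it on all 16 rows confirms it matches h.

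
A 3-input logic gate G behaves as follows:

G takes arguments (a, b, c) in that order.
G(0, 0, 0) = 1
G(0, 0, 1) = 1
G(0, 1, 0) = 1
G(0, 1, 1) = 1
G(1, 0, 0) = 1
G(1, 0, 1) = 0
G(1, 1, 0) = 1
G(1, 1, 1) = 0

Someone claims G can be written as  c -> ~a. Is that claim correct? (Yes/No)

Test each input against both G and the formula:
  a=0, b=0, c=0: formula gives 1, G = 1 ✓
  a=0, b=0, c=1: formula gives 1, G = 1 ✓
  a=0, b=1, c=0: formula gives 1, G = 1 ✓
  a=0, b=1, c=1: formula gives 1, G = 1 ✓
  a=1, b=0, c=0: formula gives 1, G = 1 ✓
  … (the remaining 3 rows also agree.)
Every row agrees, so the formula is equivalent.

Yes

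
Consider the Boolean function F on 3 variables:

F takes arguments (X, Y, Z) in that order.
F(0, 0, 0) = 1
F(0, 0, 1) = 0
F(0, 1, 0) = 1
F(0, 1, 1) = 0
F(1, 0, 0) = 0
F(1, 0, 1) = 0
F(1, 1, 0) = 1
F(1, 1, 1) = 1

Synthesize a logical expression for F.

F(X, Y, Z) = ((((X' · Y') · Z') + ((X' · Y) · Z')) + ((X · Y) · Z')) + ((X · Y) · Z)

The 1-rows are (0,0,0), (0,1,0), (1,1,0), (1,1,1). Each contributes one minterm — ¬X·¬Y·¬Z; ¬X·Y·¬Z; X·Y·¬Z; X·Y·Z — and their disjunction is a sum-of-products form of F.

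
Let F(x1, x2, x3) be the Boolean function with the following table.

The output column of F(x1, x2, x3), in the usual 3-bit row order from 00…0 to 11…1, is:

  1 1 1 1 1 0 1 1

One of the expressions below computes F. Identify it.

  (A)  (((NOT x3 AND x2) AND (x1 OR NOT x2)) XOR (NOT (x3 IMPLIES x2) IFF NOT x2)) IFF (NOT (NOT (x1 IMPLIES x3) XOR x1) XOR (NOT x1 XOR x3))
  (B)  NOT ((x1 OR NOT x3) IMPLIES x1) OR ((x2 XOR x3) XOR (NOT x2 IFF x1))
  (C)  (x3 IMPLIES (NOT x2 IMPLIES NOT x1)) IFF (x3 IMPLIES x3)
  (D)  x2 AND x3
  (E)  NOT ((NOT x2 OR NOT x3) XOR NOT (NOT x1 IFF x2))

(A): at (0,1,0) it gives 0, but F = 1 — eliminated.
(B): at (1,1,1) it gives 0, but F = 1 — eliminated.
(D): at (0,0,0) it gives 0, but F = 1 — eliminated.
(E): at (0,1,0) it gives 0, but F = 1 — eliminated.
That leaves (C). Evaluating it on every row reproduces the table of F exactly.

C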